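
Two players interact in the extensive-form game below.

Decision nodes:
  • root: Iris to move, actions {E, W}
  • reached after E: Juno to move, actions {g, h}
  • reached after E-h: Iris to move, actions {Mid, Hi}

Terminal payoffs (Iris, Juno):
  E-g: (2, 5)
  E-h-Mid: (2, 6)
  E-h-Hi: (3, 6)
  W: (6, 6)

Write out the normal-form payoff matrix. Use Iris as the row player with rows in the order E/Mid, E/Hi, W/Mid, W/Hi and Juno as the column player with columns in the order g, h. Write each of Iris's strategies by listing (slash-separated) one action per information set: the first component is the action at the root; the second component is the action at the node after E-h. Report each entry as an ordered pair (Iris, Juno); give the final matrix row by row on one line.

E/Mid: (2,5) (2,6) | E/Hi: (2,5) (3,6) | W/Mid: (6,6) (6,6) | W/Hi: (6,6) (6,6)

Row E/Mid: g→(2,5), h→(2,6)
Row E/Hi: g→(2,5), h→(3,6)
Row W/Mid: g→(6,6), h→(6,6)
Row W/Hi: g→(6,6), h→(6,6)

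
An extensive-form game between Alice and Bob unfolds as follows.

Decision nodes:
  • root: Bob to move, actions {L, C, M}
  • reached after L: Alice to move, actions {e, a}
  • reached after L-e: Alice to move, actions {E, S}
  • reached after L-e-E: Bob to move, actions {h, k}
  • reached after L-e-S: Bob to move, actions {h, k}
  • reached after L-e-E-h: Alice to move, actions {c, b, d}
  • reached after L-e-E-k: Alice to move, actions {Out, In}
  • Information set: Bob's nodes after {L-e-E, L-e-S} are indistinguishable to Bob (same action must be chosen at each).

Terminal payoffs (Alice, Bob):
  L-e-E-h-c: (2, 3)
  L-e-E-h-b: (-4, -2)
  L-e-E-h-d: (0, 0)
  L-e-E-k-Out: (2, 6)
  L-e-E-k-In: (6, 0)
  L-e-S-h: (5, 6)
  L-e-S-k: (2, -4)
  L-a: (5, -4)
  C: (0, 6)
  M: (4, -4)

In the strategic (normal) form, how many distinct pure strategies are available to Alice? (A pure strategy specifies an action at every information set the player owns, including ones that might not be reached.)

Alice owns the node after L with actions {e, a} — two choices.
Alice owns the node after L-e with actions {E, S} — two choices.
Alice owns the node after L-e-E-h with actions {c, b, d} — three choices.
Alice owns the node after L-e-E-k with actions {Out, In} — two choices.
A pure strategy fixes one action at each information set independently, so the count is the product 2 × 2 × 3 × 2 = 24.
(For reference, Bob has 6 pure strategies, giving a 24×6 normal-form matrix.)

24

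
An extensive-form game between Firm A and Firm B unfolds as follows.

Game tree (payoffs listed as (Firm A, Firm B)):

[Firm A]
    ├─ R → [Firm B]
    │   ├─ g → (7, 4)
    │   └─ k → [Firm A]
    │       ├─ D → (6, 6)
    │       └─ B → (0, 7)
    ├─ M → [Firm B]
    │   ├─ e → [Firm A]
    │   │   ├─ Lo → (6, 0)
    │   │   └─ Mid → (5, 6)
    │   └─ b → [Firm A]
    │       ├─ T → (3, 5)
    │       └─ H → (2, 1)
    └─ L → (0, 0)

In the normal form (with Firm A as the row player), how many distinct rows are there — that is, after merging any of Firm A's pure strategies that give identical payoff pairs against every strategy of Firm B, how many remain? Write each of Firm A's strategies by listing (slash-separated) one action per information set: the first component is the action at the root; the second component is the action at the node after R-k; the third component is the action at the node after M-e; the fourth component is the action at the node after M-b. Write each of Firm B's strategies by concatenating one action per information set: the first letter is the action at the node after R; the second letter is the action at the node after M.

7

Firm A has 24 pure strategies: R/D/Lo/T, R/D/Lo/H, R/D/Mid/T, R/D/Mid/H, R/B/Lo/T, R/B/Lo/H, R/B/Mid/T, R/B/Mid/H, M/D/Lo/T, M/D/Lo/H, M/D/Mid/T, M/D/Mid/H, M/B/Lo/T, M/B/Lo/H, M/B/Mid/T, M/B/Mid/H, L/D/Lo/T, L/D/Lo/H, L/D/Mid/T, L/D/Mid/H, L/B/Lo/T, L/B/Lo/H, L/B/Mid/T, L/B/Mid/H. Columns: ge, gb, ke, kb.
{R/D/Lo/T, R/D/Lo/H, R/D/Mid/T, R/D/Mid/H} → row (7,4) (7,4) (6,6) (6,6)
{R/B/Lo/T, R/B/Lo/H, R/B/Mid/T, R/B/Mid/H} → row (7,4) (7,4) (0,7) (0,7)
{M/D/Lo/T, M/B/Lo/T} → row (6,0) (3,5) (6,0) (3,5)
{M/D/Lo/H, M/B/Lo/H} → row (6,0) (2,1) (6,0) (2,1)
{M/D/Mid/T, M/B/Mid/T} → row (5,6) (3,5) (5,6) (3,5)
{M/D/Mid/H, M/B/Mid/H} → row (5,6) (2,1) (5,6) (2,1)
{L/D/Lo/T, L/D/Lo/H, L/D/Mid/T, L/D/Mid/H, L/B/Lo/T, L/B/Lo/H, L/B/Mid/T, L/B/Mid/H} → row (0,0) (0,0) (0,0) (0,0)
That's 7 distinct rows out of 24 strategies.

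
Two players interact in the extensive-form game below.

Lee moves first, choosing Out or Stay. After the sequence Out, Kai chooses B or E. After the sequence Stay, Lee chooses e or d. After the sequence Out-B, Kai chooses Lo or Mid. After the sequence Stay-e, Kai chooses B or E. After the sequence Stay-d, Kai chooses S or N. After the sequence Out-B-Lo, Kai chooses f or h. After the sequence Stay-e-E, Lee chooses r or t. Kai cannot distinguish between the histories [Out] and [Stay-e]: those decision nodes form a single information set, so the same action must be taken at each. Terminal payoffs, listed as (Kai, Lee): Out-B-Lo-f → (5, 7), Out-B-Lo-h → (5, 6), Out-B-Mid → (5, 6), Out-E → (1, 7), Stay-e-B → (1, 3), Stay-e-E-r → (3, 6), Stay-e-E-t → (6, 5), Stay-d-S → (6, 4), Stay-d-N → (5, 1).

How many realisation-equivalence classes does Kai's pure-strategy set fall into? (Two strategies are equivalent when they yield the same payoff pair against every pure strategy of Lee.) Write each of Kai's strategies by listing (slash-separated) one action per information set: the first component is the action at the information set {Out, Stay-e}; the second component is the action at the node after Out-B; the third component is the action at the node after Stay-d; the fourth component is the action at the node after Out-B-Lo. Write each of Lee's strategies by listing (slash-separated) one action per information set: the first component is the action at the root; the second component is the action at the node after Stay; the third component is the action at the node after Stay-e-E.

6

Kai has 16 pure strategies: B/Lo/S/f, B/Lo/S/h, B/Lo/N/f, B/Lo/N/h, B/Mid/S/f, B/Mid/S/h, B/Mid/N/f, B/Mid/N/h, E/Lo/S/f, E/Lo/S/h, E/Lo/N/f, E/Lo/N/h, E/Mid/S/f, E/Mid/S/h, E/Mid/N/f, E/Mid/N/h. Columns: Out/e/r, Out/e/t, Out/d/r, Out/d/t, Stay/e/r, Stay/e/t, Stay/d/r, Stay/d/t.
{B/Lo/S/f} → row (5,7) (5,7) (5,7) (5,7) (1,3) (1,3) (6,4) (6,4)
{B/Lo/S/h, B/Mid/S/f, B/Mid/S/h} → row (5,6) (5,6) (5,6) (5,6) (1,3) (1,3) (6,4) (6,4)
{B/Lo/N/f} → row (5,7) (5,7) (5,7) (5,7) (1,3) (1,3) (5,1) (5,1)
{B/Lo/N/h, B/Mid/N/f, B/Mid/N/h} → row (5,6) (5,6) (5,6) (5,6) (1,3) (1,3) (5,1) (5,1)
{E/Lo/S/f, E/Lo/S/h, E/Mid/S/f, E/Mid/S/h} → row (1,7) (1,7) (1,7) (1,7) (3,6) (6,5) (6,4) (6,4)
{E/Lo/N/f, E/Lo/N/h, E/Mid/N/f, E/Mid/N/h} → row (1,7) (1,7) (1,7) (1,7) (3,6) (6,5) (5,1) (5,1)
That's 6 distinct rows out of 16 strategies.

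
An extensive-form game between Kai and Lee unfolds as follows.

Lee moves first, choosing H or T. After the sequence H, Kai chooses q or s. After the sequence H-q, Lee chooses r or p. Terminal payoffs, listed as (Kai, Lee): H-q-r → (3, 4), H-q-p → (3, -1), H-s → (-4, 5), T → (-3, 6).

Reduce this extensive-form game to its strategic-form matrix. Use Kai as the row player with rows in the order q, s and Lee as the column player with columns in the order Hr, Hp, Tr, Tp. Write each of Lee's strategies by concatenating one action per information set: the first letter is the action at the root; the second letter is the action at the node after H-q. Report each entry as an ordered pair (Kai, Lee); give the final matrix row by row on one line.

q: (3,4) (3,-1) (-3,6) (-3,6) | s: (-4,5) (-4,5) (-3,6) (-3,6)

Row q: Hr→(3,4), Hp→(3,-1), Tr→(-3,6), Tp→(-3,6)
Row s: Hr→(-4,5), Hp→(-4,5), Tr→(-3,6), Tp→(-3,6)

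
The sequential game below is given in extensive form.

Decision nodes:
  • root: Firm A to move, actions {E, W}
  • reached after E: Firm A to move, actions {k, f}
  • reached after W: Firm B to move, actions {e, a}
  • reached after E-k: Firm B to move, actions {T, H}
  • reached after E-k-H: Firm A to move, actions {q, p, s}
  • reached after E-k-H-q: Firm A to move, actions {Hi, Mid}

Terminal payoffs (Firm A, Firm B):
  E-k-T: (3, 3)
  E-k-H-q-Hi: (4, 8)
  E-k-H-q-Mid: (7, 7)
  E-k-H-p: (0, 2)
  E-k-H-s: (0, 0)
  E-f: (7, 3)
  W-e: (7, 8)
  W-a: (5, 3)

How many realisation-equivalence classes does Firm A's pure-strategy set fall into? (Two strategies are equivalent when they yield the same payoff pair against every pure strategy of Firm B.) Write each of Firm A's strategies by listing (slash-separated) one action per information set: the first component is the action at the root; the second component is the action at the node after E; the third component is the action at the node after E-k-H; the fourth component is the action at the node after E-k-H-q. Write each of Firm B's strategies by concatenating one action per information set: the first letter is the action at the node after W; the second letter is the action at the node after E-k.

6

Firm A has 24 pure strategies: E/k/q/Hi, E/k/q/Mid, E/k/p/Hi, E/k/p/Mid, E/k/s/Hi, E/k/s/Mid, E/f/q/Hi, E/f/q/Mid, E/f/p/Hi, E/f/p/Mid, E/f/s/Hi, E/f/s/Mid, W/k/q/Hi, W/k/q/Mid, W/k/p/Hi, W/k/p/Mid, W/k/s/Hi, W/k/s/Mid, W/f/q/Hi, W/f/q/Mid, W/f/p/Hi, W/f/p/Mid, W/f/s/Hi, W/f/s/Mid. Columns: eT, eH, aT, aH.
{E/k/q/Hi} → row (3,3) (4,8) (3,3) (4,8)
{E/k/q/Mid} → row (3,3) (7,7) (3,3) (7,7)
{E/k/p/Hi, E/k/p/Mid} → row (3,3) (0,2) (3,3) (0,2)
{E/k/s/Hi, E/k/s/Mid} → row (3,3) (0,0) (3,3) (0,0)
{E/f/q/Hi, E/f/q/Mid, E/f/p/Hi, E/f/p/Mid, E/f/s/Hi, E/f/s/Mid} → row (7,3) (7,3) (7,3) (7,3)
{W/k/q/Hi, W/k/q/Mid, W/k/p/Hi, W/k/p/Mid, W/k/s/Hi, W/k/s/Mid, W/f/q/Hi, W/f/q/Mid, W/f/p/Hi, W/f/p/Mid, W/f/s/Hi, W/f/s/Mid} → row (7,8) (7,8) (5,3) (5,3)
That's 6 distinct rows out of 24 strategies.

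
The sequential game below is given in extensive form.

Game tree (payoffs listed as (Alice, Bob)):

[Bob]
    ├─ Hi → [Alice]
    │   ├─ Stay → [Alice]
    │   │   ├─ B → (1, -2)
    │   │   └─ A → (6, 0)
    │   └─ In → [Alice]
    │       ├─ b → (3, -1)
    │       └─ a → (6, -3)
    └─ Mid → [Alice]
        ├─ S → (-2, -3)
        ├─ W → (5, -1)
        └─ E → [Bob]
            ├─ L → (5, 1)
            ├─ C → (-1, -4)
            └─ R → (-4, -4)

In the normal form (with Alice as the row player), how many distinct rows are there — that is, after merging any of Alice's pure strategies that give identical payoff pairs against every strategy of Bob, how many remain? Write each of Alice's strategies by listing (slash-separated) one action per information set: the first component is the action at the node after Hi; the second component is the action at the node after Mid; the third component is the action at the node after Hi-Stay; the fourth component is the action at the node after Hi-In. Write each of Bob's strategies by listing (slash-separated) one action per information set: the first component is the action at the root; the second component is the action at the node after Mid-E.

12

Alice has 24 pure strategies: Stay/S/B/b, Stay/S/B/a, Stay/S/A/b, Stay/S/A/a, Stay/W/B/b, Stay/W/B/a, Stay/W/A/b, Stay/W/A/a, Stay/E/B/b, Stay/E/B/a, Stay/E/A/b, Stay/E/A/a, In/S/B/b, In/S/B/a, In/S/A/b, In/S/A/a, In/W/B/b, In/W/B/a, In/W/A/b, In/W/A/a, In/E/B/b, In/E/B/a, In/E/A/b, In/E/A/a. Columns: Hi/L, Hi/C, Hi/R, Mid/L, Mid/C, Mid/R.
{Stay/S/B/b, Stay/S/B/a} → row (1,-2) (1,-2) (1,-2) (-2,-3) (-2,-3) (-2,-3)
{Stay/S/A/b, Stay/S/A/a} → row (6,0) (6,0) (6,0) (-2,-3) (-2,-3) (-2,-3)
{Stay/W/B/b, Stay/W/B/a} → row (1,-2) (1,-2) (1,-2) (5,-1) (5,-1) (5,-1)
{Stay/W/A/b, Stay/W/A/a} → row (6,0) (6,0) (6,0) (5,-1) (5,-1) (5,-1)
{Stay/E/B/b, Stay/E/B/a} → row (1,-2) (1,-2) (1,-2) (5,1) (-1,-4) (-4,-4)
{Stay/E/A/b, Stay/E/A/a} → row (6,0) (6,0) (6,0) (5,1) (-1,-4) (-4,-4)
{In/S/B/b, In/S/A/b} → row (3,-1) (3,-1) (3,-1) (-2,-3) (-2,-3) (-2,-3)
{In/S/B/a, In/S/A/a} → row (6,-3) (6,-3) (6,-3) (-2,-3) (-2,-3) (-2,-3)
{In/W/B/b, In/W/A/b} → row (3,-1) (3,-1) (3,-1) (5,-1) (5,-1) (5,-1)
{In/W/B/a, In/W/A/a} → row (6,-3) (6,-3) (6,-3) (5,-1) (5,-1) (5,-1)
{In/E/B/b, In/E/A/b} → row (3,-1) (3,-1) (3,-1) (5,1) (-1,-4) (-4,-4)
{In/E/B/a, In/E/A/a} → row (6,-3) (6,-3) (6,-3) (5,1) (-1,-4) (-4,-4)
That's 12 distinct rows out of 24 strategies.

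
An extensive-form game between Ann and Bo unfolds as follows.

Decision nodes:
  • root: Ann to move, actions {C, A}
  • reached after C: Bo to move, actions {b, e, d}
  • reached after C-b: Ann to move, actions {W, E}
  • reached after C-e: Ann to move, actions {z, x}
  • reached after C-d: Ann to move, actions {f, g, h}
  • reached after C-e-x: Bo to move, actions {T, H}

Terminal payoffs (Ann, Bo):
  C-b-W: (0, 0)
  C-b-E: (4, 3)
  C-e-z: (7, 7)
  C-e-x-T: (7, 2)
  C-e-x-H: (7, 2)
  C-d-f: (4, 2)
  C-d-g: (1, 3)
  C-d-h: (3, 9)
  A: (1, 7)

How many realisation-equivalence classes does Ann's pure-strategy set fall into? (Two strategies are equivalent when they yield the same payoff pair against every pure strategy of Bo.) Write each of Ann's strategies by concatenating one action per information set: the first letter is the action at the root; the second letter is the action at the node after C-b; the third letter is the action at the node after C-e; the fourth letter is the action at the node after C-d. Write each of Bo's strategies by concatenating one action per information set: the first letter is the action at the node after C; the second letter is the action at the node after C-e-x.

13

Ann has 24 pure strategies: CWzf, CWzg, CWzh, CWxf, CWxg, CWxh, CEzf, CEzg, CEzh, CExf, CExg, CExh, AWzf, AWzg, AWzh, AWxf, AWxg, AWxh, AEzf, AEzg, AEzh, AExf, AExg, AExh. Columns: bT, bH, eT, eH, dT, dH.
{CWzf} → row (0,0) (0,0) (7,7) (7,7) (4,2) (4,2)
{CWzg} → row (0,0) (0,0) (7,7) (7,7) (1,3) (1,3)
{CWzh} → row (0,0) (0,0) (7,7) (7,7) (3,9) (3,9)
{CWxf} → row (0,0) (0,0) (7,2) (7,2) (4,2) (4,2)
{CWxg} → row (0,0) (0,0) (7,2) (7,2) (1,3) (1,3)
{CWxh} → row (0,0) (0,0) (7,2) (7,2) (3,9) (3,9)
{CEzf} → row (4,3) (4,3) (7,7) (7,7) (4,2) (4,2)
{CEzg} → row (4,3) (4,3) (7,7) (7,7) (1,3) (1,3)
{CEzh} → row (4,3) (4,3) (7,7) (7,7) (3,9) (3,9)
{CExf} → row (4,3) (4,3) (7,2) (7,2) (4,2) (4,2)
{CExg} → row (4,3) (4,3) (7,2) (7,2) (1,3) (1,3)
{CExh} → row (4,3) (4,3) (7,2) (7,2) (3,9) (3,9)
{AWzf, AWzg, AWzh, AWxf, AWxg, AWxh, AEzf, AEzg, AEzh, AExf, AExg, AExh} → row (1,7) (1,7) (1,7) (1,7) (1,7) (1,7)
That's 13 distinct rows out of 24 strategies.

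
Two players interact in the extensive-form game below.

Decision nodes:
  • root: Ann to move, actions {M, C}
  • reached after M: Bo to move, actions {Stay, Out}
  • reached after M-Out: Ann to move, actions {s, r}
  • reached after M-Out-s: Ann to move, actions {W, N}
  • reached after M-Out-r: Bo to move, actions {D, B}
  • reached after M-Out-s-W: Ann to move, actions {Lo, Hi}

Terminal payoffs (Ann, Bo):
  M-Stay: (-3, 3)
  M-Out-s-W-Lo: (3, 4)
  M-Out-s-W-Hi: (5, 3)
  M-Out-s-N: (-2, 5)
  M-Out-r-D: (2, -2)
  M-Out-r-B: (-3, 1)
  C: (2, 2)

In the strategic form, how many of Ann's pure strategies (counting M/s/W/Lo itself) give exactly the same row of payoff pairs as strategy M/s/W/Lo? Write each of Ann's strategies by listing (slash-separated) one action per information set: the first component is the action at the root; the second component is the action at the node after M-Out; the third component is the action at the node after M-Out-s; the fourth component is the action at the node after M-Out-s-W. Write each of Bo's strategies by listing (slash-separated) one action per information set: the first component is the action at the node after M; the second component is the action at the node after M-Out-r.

1

Row for M/s/W/Lo (columns Stay/D, Stay/B, Out/D, Out/B): (-3,3) (-3,3) (3,4) (3,4).
Every one of Ann's information sets is on the play path for some reply by Bo when Ann follows M/s/W/Lo.
Changing the action at any of them therefore changes at least one column, so only M/s/W/Lo itself gives this row.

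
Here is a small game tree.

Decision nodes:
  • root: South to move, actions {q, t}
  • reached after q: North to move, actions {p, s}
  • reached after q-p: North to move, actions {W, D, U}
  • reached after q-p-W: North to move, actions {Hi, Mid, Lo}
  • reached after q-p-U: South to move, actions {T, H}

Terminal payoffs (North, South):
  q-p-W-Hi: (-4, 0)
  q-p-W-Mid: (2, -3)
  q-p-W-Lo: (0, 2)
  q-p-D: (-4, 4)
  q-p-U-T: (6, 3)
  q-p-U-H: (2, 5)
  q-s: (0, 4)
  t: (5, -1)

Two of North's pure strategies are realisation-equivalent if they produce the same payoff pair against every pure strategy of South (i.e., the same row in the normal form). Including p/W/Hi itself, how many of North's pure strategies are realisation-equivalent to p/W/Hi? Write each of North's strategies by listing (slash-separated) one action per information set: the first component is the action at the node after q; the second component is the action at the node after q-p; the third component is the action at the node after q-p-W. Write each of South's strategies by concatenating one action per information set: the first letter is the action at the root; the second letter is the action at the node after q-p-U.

1

Row for p/W/Hi (columns qT, qH, tT, tH): (-4,0) (-4,0) (5,-1) (5,-1).
Every one of North's information sets is on the play path for some reply by South when North follows p/W/Hi.
Changing the action at any of them therefore changes at least one column, so only p/W/Hi itself gives this row.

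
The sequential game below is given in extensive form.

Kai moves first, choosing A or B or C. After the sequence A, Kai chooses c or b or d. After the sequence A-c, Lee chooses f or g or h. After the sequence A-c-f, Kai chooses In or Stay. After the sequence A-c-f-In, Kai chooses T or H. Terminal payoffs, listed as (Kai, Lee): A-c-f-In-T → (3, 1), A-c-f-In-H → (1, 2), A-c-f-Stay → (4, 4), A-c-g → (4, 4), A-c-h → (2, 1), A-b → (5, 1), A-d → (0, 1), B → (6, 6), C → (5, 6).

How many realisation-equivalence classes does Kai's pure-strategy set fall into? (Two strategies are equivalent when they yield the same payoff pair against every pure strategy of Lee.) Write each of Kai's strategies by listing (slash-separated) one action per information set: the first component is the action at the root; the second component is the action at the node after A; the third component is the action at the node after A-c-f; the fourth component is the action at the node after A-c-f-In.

Kai has 36 pure strategies: A/c/In/T, A/c/In/H, A/c/Stay/T, A/c/Stay/H, A/b/In/T, A/b/In/H, A/b/Stay/T, A/b/Stay/H, A/d/In/T, A/d/In/H, A/d/Stay/T, A/d/Stay/H, B/c/In/T, B/c/In/H, B/c/Stay/T, B/c/Stay/H, B/b/In/T, B/b/In/H, B/b/Stay/T, B/b/Stay/H, B/d/In/T, B/d/In/H, B/d/Stay/T, B/d/Stay/H, C/c/In/T, C/c/In/H, C/c/Stay/T, C/c/Stay/H, C/b/In/T, C/b/In/H, C/b/Stay/T, C/b/Stay/H, C/d/In/T, C/d/In/H, C/d/Stay/T, C/d/Stay/H. Columns: f, g, h.
{A/c/In/T} → row (3,1) (4,4) (2,1)
{A/c/In/H} → row (1,2) (4,4) (2,1)
{A/c/Stay/T, A/c/Stay/H} → row (4,4) (4,4) (2,1)
{A/b/In/T, A/b/In/H, A/b/Stay/T, A/b/Stay/H} → row (5,1) (5,1) (5,1)
{A/d/In/T, A/d/In/H, A/d/Stay/T, A/d/Stay/H} → row (0,1) (0,1) (0,1)
{B/c/In/T, B/c/In/H, B/c/Stay/T, B/c/Stay/H, B/b/In/T, B/b/In/H, B/b/Stay/T, B/b/Stay/H, B/d/In/T, B/d/In/H, B/d/Stay/T, B/d/Stay/H} → row (6,6) (6,6) (6,6)
{C/c/In/T, C/c/In/H, C/c/Stay/T, C/c/Stay/H, C/b/In/T, C/b/In/H, C/b/Stay/T, C/b/Stay/H, C/d/In/T, C/d/In/H, C/d/Stay/T, C/d/Stay/H} → row (5,6) (5,6) (5,6)
That's 7 distinct rows out of 36 strategies.

7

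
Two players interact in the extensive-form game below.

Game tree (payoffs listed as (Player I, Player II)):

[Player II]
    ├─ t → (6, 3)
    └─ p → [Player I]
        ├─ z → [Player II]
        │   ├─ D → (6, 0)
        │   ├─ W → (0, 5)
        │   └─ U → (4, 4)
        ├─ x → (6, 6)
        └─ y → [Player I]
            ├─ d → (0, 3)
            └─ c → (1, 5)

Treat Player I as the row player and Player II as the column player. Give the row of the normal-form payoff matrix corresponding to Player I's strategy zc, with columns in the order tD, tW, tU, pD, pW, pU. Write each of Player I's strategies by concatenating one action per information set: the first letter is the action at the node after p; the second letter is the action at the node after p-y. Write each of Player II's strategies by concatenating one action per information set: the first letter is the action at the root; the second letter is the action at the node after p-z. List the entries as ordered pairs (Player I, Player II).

vs tD: Player II plays t → (6, 3)
vs tW: Player II plays t → (6, 3)
vs tU: Player II plays t → (6, 3)
vs pD: Player II plays p → Player I plays z at [p] → Player II plays D at [p-z] → (6, 0)
vs pW: Player II plays p → Player I plays z at [p] → Player II plays W at [p-z] → (0, 5)
vs pU: Player II plays p → Player I plays z at [p] → Player II plays U at [p-z] → (4, 4)

(6,3) (6,3) (6,3) (6,0) (0,5) (4,4)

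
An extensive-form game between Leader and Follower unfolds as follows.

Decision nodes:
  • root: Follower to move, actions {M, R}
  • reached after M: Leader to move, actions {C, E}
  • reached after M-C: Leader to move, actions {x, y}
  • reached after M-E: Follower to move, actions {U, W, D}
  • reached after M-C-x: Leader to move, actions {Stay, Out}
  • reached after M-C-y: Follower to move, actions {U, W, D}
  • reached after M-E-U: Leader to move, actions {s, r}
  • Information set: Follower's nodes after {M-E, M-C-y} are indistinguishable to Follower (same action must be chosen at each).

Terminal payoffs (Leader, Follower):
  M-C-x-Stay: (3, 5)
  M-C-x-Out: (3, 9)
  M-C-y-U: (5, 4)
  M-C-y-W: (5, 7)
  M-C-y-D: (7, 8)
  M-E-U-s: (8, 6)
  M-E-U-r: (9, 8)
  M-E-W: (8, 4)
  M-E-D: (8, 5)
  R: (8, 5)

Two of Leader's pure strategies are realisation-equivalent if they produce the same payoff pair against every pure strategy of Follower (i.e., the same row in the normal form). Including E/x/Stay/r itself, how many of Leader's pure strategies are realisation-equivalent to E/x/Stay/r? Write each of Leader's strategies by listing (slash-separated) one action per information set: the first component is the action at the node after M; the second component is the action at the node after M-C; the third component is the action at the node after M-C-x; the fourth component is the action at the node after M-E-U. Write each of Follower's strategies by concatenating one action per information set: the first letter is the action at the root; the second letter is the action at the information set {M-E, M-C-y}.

Row for E/x/Stay/r (columns MU, MW, MD, RU, RW, RD): (9,8) (8,4) (8,5) (8,5) (8,5) (8,5).
Under E/x/Stay/r, Leader's choice at the node after M-C and at the node after M-C-x can never be reached regardless of what Follower does, so varying those choices leaves every outcome unchanged.
Holding the reachable choices fixed and varying the unreachable ones freely already gives 2 × 2 = 4 equivalent strategies.
No other strategy reproduces this row, so those 4 are the full class: E/x/Stay/r, E/x/Out/r, E/y/Stay/r, E/y/Out/r.

4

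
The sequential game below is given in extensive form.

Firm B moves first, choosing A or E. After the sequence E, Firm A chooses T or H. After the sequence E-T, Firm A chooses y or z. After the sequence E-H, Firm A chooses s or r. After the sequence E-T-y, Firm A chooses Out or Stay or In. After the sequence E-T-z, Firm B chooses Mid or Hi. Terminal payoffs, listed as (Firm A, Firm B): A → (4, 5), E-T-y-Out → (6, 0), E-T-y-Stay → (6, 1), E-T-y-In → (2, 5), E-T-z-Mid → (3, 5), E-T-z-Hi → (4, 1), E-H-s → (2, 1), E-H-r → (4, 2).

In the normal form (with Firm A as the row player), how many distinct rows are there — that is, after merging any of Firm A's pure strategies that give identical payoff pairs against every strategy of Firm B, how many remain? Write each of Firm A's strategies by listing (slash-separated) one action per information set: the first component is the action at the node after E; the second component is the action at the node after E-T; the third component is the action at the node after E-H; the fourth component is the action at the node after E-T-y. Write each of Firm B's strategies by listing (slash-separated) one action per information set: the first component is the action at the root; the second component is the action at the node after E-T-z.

Firm A has 24 pure strategies: T/y/s/Out, T/y/s/Stay, T/y/s/In, T/y/r/Out, T/y/r/Stay, T/y/r/In, T/z/s/Out, T/z/s/Stay, T/z/s/In, T/z/r/Out, T/z/r/Stay, T/z/r/In, H/y/s/Out, H/y/s/Stay, H/y/s/In, H/y/r/Out, H/y/r/Stay, H/y/r/In, H/z/s/Out, H/z/s/Stay, H/z/s/In, H/z/r/Out, H/z/r/Stay, H/z/r/In. Columns: A/Mid, A/Hi, E/Mid, E/Hi.
{T/y/s/Out, T/y/r/Out} → row (4,5) (4,5) (6,0) (6,0)
{T/y/s/Stay, T/y/r/Stay} → row (4,5) (4,5) (6,1) (6,1)
{T/y/s/In, T/y/r/In} → row (4,5) (4,5) (2,5) (2,5)
{T/z/s/Out, T/z/s/Stay, T/z/s/In, T/z/r/Out, T/z/r/Stay, T/z/r/In} → row (4,5) (4,5) (3,5) (4,1)
{H/y/s/Out, H/y/s/Stay, H/y/s/In, H/z/s/Out, H/z/s/Stay, H/z/s/In} → row (4,5) (4,5) (2,1) (2,1)
{H/y/r/Out, H/y/r/Stay, H/y/r/In, H/z/r/Out, H/z/r/Stay, H/z/r/In} → row (4,5) (4,5) (4,2) (4,2)
That's 6 distinct rows out of 24 strategies.

6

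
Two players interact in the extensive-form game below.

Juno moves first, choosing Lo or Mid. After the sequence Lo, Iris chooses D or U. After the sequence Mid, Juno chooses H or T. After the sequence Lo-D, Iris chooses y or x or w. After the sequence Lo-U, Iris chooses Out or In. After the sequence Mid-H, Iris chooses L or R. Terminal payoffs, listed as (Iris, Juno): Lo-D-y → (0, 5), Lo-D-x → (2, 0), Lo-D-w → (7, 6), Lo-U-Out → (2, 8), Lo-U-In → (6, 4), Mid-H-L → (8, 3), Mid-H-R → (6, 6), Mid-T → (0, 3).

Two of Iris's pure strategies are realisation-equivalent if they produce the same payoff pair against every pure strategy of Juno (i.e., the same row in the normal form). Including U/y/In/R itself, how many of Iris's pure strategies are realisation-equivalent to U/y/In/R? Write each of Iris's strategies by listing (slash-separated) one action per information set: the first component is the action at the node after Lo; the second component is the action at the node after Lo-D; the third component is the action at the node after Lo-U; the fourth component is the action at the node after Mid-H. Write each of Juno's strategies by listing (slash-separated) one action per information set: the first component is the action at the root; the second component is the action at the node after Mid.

Row for U/y/In/R (columns Lo/H, Lo/T, Mid/H, Mid/T): (6,4) (6,4) (6,6) (0,3).
Under U/y/In/R, Iris's choice at the node after Lo-D can never be reached regardless of what Juno does, so varying those choices leaves every outcome unchanged.
Holding the reachable choices fixed and varying the unreachable one freely already gives 3 equivalent strategies.
No other strategy reproduces this row, so those 3 are the full class: U/y/In/R, U/x/In/R, U/w/In/R.

3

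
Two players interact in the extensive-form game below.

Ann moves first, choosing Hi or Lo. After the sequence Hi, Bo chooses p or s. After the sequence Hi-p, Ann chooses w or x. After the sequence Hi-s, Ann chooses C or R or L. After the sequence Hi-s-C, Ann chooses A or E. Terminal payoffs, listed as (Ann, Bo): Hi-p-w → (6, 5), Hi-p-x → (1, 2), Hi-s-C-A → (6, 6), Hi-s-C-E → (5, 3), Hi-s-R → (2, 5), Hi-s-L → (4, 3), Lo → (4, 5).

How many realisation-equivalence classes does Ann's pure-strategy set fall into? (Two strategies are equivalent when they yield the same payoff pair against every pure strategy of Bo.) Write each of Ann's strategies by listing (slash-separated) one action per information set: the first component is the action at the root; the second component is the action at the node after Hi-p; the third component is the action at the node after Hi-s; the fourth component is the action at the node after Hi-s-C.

9

Ann has 24 pure strategies: Hi/w/C/A, Hi/w/C/E, Hi/w/R/A, Hi/w/R/E, Hi/w/L/A, Hi/w/L/E, Hi/x/C/A, Hi/x/C/E, Hi/x/R/A, Hi/x/R/E, Hi/x/L/A, Hi/x/L/E, Lo/w/C/A, Lo/w/C/E, Lo/w/R/A, Lo/w/R/E, Lo/w/L/A, Lo/w/L/E, Lo/x/C/A, Lo/x/C/E, Lo/x/R/A, Lo/x/R/E, Lo/x/L/A, Lo/x/L/E. Columns: p, s.
{Hi/w/C/A} → row (6,5) (6,6)
{Hi/w/C/E} → row (6,5) (5,3)
{Hi/w/R/A, Hi/w/R/E} → row (6,5) (2,5)
{Hi/w/L/A, Hi/w/L/E} → row (6,5) (4,3)
{Hi/x/C/A} → row (1,2) (6,6)
{Hi/x/C/E} → row (1,2) (5,3)
{Hi/x/R/A, Hi/x/R/E} → row (1,2) (2,5)
{Hi/x/L/A, Hi/x/L/E} → row (1,2) (4,3)
{Lo/w/C/A, Lo/w/C/E, Lo/w/R/A, Lo/w/R/E, Lo/w/L/A, Lo/w/L/E, Lo/x/C/A, Lo/x/C/E, Lo/x/R/A, Lo/x/R/E, Lo/x/L/A, Lo/x/L/E} → row (4,5) (4,5)
That's 9 distinct rows out of 24 strategies.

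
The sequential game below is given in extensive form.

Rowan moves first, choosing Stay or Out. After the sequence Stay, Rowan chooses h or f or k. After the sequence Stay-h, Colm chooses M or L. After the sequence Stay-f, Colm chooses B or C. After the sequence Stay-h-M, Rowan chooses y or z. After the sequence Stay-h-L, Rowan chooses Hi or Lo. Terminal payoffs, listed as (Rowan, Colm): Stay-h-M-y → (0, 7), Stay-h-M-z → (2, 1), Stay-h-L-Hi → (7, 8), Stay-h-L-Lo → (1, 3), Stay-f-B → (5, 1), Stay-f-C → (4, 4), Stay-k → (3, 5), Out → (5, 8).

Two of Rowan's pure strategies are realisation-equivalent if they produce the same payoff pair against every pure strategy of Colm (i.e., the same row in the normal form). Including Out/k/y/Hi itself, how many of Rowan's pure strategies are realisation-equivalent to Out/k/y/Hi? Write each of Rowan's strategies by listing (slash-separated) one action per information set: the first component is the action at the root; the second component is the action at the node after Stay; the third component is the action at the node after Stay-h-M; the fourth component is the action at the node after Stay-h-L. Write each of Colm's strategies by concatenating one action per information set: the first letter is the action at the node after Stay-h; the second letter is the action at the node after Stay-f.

12

Row for Out/k/y/Hi (columns MB, MC, LB, LC): (5,8) (5,8) (5,8) (5,8).
Under Out/k/y/Hi, Rowan's choice at the node after Stay and at the node after Stay-h-M and at the node after Stay-h-L can never be reached regardless of what Colm does, so varying those choices leaves every outcome unchanged.
Holding the reachable choices fixed and varying the unreachable ones freely already gives 3 × 2 × 2 = 12 equivalent strategies.
No other strategy reproduces this row, so those 12 are the full class: Out/h/y/Hi, Out/h/y/Lo, Out/h/z/Hi, Out/h/z/Lo, Out/f/y/Hi, Out/f/y/Lo, Out/f/z/Hi, Out/f/z/Lo, Out/k/y/Hi, Out/k/y/Lo, Out/k/z/Hi, Out/k/z/Lo.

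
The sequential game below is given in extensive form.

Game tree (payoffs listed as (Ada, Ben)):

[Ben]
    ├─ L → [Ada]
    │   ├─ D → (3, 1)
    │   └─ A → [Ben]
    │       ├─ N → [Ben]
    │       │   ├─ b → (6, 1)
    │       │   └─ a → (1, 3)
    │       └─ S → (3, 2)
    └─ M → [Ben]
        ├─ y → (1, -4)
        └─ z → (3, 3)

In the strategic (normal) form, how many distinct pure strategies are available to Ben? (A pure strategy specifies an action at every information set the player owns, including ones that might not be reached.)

Ben owns the root with actions {L, M} — two choices.
Ben owns the node after M with actions {y, z} — two choices.
Ben owns the node after L-A with actions {N, S} — two choices.
Ben owns the node after L-A-N with actions {b, a} — two choices.
A pure strategy fixes one action at each information set independently, so the count is the product 2 × 2 × 2 × 2 = 16.

16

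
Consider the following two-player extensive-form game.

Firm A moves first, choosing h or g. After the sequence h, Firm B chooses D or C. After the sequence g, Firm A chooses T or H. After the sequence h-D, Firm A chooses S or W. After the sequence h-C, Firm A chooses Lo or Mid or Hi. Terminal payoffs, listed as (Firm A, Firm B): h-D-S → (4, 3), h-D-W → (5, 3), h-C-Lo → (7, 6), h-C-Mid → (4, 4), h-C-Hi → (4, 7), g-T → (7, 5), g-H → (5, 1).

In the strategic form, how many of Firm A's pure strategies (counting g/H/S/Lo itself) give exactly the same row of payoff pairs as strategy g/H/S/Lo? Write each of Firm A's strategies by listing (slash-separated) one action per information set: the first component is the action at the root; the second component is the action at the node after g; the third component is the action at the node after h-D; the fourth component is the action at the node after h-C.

6

Row for g/H/S/Lo (columns D, C): (5,1) (5,1).
Under g/H/S/Lo, Firm A's choice at the node after h-D and at the node after h-C can never be reached regardless of what Firm B does, so varying those choices leaves every outcome unchanged.
Holding the reachable choices fixed and varying the unreachable ones freely already gives 2 × 3 = 6 equivalent strategies.
No other strategy reproduces this row, so those 6 are the full class: g/H/S/Lo, g/H/S/Mid, g/H/S/Hi, g/H/W/Lo, g/H/W/Mid, g/H/W/Hi.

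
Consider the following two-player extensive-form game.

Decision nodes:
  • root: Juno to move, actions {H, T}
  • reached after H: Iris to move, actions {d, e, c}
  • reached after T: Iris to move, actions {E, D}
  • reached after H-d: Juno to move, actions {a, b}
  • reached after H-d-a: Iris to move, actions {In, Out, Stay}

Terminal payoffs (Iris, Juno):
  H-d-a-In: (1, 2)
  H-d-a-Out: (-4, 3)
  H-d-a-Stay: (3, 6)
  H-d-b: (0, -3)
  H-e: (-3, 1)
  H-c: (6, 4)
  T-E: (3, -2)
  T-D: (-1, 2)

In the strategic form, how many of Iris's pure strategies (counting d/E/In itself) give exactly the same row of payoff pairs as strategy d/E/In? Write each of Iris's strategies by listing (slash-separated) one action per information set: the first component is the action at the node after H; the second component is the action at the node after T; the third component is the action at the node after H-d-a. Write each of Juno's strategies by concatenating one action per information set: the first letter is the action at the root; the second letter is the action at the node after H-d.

1

Row for d/E/In (columns Ha, Hb, Ta, Tb): (1,2) (0,-3) (3,-2) (3,-2).
Every one of Iris's information sets is on the play path for some reply by Juno when Iris follows d/E/In.
Changing the action at any of them therefore changes at least one column, so only d/E/In itself gives this row.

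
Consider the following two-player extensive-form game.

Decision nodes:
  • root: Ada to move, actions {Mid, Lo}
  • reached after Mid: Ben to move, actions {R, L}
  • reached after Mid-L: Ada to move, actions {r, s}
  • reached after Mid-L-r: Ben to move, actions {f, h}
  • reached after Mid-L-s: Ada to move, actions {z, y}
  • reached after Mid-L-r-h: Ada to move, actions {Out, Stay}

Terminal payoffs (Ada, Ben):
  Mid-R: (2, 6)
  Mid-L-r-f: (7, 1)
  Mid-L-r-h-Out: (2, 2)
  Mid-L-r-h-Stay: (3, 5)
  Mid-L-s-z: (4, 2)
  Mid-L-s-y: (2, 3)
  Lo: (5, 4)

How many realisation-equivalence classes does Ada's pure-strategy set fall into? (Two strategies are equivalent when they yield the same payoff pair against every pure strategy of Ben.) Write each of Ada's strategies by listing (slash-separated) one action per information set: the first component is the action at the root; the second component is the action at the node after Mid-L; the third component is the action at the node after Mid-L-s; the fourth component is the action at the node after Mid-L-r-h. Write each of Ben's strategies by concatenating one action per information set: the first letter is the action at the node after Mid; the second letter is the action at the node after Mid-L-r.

5

Ada has 16 pure strategies: Mid/r/z/Out, Mid/r/z/Stay, Mid/r/y/Out, Mid/r/y/Stay, Mid/s/z/Out, Mid/s/z/Stay, Mid/s/y/Out, Mid/s/y/Stay, Lo/r/z/Out, Lo/r/z/Stay, Lo/r/y/Out, Lo/r/y/Stay, Lo/s/z/Out, Lo/s/z/Stay, Lo/s/y/Out, Lo/s/y/Stay. Columns: Rf, Rh, Lf, Lh.
{Mid/r/z/Out, Mid/r/y/Out} → row (2,6) (2,6) (7,1) (2,2)
{Mid/r/z/Stay, Mid/r/y/Stay} → row (2,6) (2,6) (7,1) (3,5)
{Mid/s/z/Out, Mid/s/z/Stay} → row (2,6) (2,6) (4,2) (4,2)
{Mid/s/y/Out, Mid/s/y/Stay} → row (2,6) (2,6) (2,3) (2,3)
{Lo/r/z/Out, Lo/r/z/Stay, Lo/r/y/Out, Lo/r/y/Stay, Lo/s/z/Out, Lo/s/z/Stay, Lo/s/y/Out, Lo/s/y/Stay} → row (5,4) (5,4) (5,4) (5,4)
That's 5 distinct rows out of 16 strategies.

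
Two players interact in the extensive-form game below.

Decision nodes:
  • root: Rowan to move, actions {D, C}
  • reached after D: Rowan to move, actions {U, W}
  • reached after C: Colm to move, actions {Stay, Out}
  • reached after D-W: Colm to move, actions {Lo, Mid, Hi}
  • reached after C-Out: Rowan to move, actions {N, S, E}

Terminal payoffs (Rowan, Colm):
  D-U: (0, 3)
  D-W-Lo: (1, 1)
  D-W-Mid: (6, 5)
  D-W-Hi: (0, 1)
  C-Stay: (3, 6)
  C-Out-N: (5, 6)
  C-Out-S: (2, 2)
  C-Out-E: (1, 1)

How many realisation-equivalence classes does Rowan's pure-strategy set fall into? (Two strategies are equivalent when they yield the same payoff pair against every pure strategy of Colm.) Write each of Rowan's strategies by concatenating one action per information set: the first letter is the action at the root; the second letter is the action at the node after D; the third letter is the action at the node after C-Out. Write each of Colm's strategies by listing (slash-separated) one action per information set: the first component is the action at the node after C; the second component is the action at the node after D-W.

5

Rowan has 12 pure strategies: DUN, DUS, DUE, DWN, DWS, DWE, CUN, CUS, CUE, CWN, CWS, CWE. Columns: Stay/Lo, Stay/Mid, Stay/Hi, Out/Lo, Out/Mid, Out/Hi.
{DUN, DUS, DUE} → row (0,3) (0,3) (0,3) (0,3) (0,3) (0,3)
{DWN, DWS, DWE} → row (1,1) (6,5) (0,1) (1,1) (6,5) (0,1)
{CUN, CWN} → row (3,6) (3,6) (3,6) (5,6) (5,6) (5,6)
{CUS, CWS} → row (3,6) (3,6) (3,6) (2,2) (2,2) (2,2)
{CUE, CWE} → row (3,6) (3,6) (3,6) (1,1) (1,1) (1,1)
That's 5 distinct rows out of 12 strategies.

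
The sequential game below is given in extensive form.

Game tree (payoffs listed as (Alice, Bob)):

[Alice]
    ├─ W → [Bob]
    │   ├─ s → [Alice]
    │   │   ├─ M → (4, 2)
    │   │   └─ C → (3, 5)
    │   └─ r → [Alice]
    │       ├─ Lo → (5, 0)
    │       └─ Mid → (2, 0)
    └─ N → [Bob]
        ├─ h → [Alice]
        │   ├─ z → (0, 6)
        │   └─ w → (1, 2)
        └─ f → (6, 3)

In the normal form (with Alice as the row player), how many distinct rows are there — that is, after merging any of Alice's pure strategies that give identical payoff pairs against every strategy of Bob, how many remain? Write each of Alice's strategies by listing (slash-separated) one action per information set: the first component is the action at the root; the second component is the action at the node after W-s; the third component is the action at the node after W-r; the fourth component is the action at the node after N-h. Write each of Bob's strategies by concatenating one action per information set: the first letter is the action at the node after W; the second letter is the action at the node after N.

6

Alice has 16 pure strategies: W/M/Lo/z, W/M/Lo/w, W/M/Mid/z, W/M/Mid/w, W/C/Lo/z, W/C/Lo/w, W/C/Mid/z, W/C/Mid/w, N/M/Lo/z, N/M/Lo/w, N/M/Mid/z, N/M/Mid/w, N/C/Lo/z, N/C/Lo/w, N/C/Mid/z, N/C/Mid/w. Columns: sh, sf, rh, rf.
{W/M/Lo/z, W/M/Lo/w} → row (4,2) (4,2) (5,0) (5,0)
{W/M/Mid/z, W/M/Mid/w} → row (4,2) (4,2) (2,0) (2,0)
{W/C/Lo/z, W/C/Lo/w} → row (3,5) (3,5) (5,0) (5,0)
{W/C/Mid/z, W/C/Mid/w} → row (3,5) (3,5) (2,0) (2,0)
{N/M/Lo/z, N/M/Mid/z, N/C/Lo/z, N/C/Mid/z} → row (0,6) (6,3) (0,6) (6,3)
{N/M/Lo/w, N/M/Mid/w, N/C/Lo/w, N/C/Mid/w} → row (1,2) (6,3) (1,2) (6,3)
That's 6 distinct rows out of 16 strategies.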